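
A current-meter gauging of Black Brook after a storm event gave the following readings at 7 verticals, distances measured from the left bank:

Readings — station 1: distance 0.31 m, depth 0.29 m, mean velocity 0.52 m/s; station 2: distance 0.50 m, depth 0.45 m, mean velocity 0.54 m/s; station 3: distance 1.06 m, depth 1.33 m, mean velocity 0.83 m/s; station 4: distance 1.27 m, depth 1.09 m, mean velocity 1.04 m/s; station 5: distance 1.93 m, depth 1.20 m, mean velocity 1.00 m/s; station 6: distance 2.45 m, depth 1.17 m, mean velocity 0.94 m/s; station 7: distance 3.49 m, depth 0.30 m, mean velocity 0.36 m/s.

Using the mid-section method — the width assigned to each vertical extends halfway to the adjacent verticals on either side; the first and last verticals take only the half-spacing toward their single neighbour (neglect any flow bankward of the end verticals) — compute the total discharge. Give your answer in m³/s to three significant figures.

w_1 = (0.50 − 0.31)/2 = 0.095 m; q_1 = 0.52 × 0.29 × 0.095 = 0.01433 m³/s
w_2 = (1.06 − 0.31)/2 = 0.375 m; q_2 = 0.54 × 0.45 × 0.375 = 0.09113 m³/s
w_3 = (1.27 − 0.50)/2 = 0.385 m; q_3 = 0.83 × 1.33 × 0.385 = 0.4250 m³/s
w_4 = (1.93 − 1.06)/2 = 0.435 m; q_4 = 1.04 × 1.09 × 0.435 = 0.4931 m³/s
w_5 = (2.45 − 1.27)/2 = 0.59 m; q_5 = 1.00 × 1.20 × 0.59 = 0.7080 m³/s
w_6 = (3.49 − 1.93)/2 = 0.78 m; q_6 = 0.94 × 1.17 × 0.78 = 0.8578 m³/s
w_7 = (3.49 − 2.45)/2 = 0.52 m; q_7 = 0.36 × 0.30 × 0.52 = 0.05616 m³/s
Q = Σ qᵢ = 2.646 m³/s

2.65 m³/s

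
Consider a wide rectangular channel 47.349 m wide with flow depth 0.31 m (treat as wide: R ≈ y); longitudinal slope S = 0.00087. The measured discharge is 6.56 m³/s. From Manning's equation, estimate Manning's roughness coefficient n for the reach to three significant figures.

A = b·y = 47.349 × 0.31 = 14.68 m²
Wide channel: R ≈ y = 0.31 m
n = (1/Q)·A·R^(2/3)·S^(1/2) = (1/6.56) × 14.68 × 0.4580 × 0.02950 = 0.03023

0.0302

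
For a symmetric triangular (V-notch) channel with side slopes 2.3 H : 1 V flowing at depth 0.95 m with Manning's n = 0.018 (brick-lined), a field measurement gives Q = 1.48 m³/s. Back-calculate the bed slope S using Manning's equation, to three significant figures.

0.000499

A = z·y² = 2.3×0.95² = 2.076 m²
P = 2y√(1+z²) = 2×0.95×√(1+2.3²) = 4.765 m
R = A/P = 2.076/4.765 = 0.4356 m
S = (Q·n / (1·A·R^(2/3)))² = (1.48×0.018 / (1×2.076×0.5746))² = 0.0004988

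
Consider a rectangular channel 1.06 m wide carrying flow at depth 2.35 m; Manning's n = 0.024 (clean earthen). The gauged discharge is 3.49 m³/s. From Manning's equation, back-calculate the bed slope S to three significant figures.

0.00346

A = b·y = 1.06 × 2.35 = 2.491 m²
P = b + 2y = 1.06 + 2×2.35 = 5.760 m
R = A/P = 2.491/5.760 = 0.4325 m
S = (Q·n / (1·A·R^(2/3)))² = (3.49×0.024 / (1×2.491×0.5719))² = 0.003457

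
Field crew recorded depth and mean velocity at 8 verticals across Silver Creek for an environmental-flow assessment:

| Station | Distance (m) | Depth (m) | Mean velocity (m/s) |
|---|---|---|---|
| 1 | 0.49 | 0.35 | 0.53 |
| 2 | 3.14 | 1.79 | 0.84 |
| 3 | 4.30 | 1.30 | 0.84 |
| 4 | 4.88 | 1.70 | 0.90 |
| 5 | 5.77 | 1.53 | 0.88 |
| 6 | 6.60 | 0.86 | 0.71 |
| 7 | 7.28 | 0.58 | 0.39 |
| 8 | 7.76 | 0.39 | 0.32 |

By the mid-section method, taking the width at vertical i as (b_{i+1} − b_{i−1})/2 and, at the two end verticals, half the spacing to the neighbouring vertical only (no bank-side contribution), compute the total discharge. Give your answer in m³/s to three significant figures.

6.96 m³/s

w_1 = (3.14 − 0.49)/2 = 1.325 m; q_1 = 0.53 × 0.35 × 1.325 = 0.2458 m³/s
w_2 = (4.30 − 0.49)/2 = 1.905 m; q_2 = 0.84 × 1.79 × 1.905 = 2.864 m³/s
w_3 = (4.88 − 3.14)/2 = 0.87 m; q_3 = 0.84 × 1.30 × 0.87 = 0.9500 m³/s
w_4 = (5.77 − 4.30)/2 = 0.735 m; q_4 = 0.90 × 1.70 × 0.735 = 1.125 m³/s
w_5 = (6.60 − 4.88)/2 = 0.86 m; q_5 = 0.88 × 1.53 × 0.86 = 1.158 m³/s
w_6 = (7.28 − 5.77)/2 = 0.755 m; q_6 = 0.71 × 0.86 × 0.755 = 0.4610 m³/s
w_7 = (7.76 − 6.60)/2 = 0.58 m; q_7 = 0.39 × 0.58 × 0.58 = 0.1312 m³/s
w_8 = (7.76 − 7.28)/2 = 0.24 m; q_8 = 0.32 × 0.39 × 0.24 = 0.02995 m³/s
Q = Σ qᵢ = 6.965 m³/s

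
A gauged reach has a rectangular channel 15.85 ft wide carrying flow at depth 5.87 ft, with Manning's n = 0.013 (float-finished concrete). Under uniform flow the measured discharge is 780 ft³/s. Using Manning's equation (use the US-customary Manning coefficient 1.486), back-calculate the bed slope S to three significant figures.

0.00106

A = b·y = 15.85 × 5.87 = 93.04 ft²
P = b + 2y = 15.85 + 2×5.87 = 27.59 ft
R = A/P = 93.04/27.59 = 3.372 ft
S = (Q·n / (1.486·A·R^(2/3)))² = (780×0.013 / (1.486×93.04×2.249))² = 0.001064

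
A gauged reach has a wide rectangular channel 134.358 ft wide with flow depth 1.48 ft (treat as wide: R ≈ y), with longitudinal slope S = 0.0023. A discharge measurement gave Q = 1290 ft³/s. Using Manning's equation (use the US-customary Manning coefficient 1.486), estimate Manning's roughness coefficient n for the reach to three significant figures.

A = b·y = 134.358 × 1.48 = 198.8 ft²
Wide channel: R ≈ y = 1.48 ft
n = (1.486/Q)·A·R^(2/3)·S^(1/2) = (1.486/1290) × 198.8 × 1.299 × 0.04796 = 0.01427

0.0143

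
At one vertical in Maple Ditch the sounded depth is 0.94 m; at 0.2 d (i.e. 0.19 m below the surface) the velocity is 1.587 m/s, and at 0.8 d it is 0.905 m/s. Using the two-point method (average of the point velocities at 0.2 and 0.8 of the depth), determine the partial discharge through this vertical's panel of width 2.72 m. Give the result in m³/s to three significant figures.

3.19 m³/s

v̄ = (1.587 + 0.905) / 2 = 1.246 m/s
q = v̄ × d × w = 1.246 × 0.94 × 2.72 = 3.186 m³/s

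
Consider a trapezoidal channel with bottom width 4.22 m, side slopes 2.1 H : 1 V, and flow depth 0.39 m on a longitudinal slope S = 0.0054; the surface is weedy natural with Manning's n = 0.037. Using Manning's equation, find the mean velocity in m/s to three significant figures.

A = (b + z·y)·y = (4.22 + 2.1×0.39)×0.39 = 1.965 m²
P = b + 2y√(1+z²) = 4.22 + 2×0.39×√(1+2.1²) = 6.034 m
R = A/P = 1.965/6.034 = 0.3257 m
Q = (1/n)·A·R^(2/3)·S^(1/2) = (1/0.037) × 1.965 × 0.3257^(2/3) × 0.0054^(1/2) = 1.848 m³/s
V = Q/A = 1.848/1.965 = 0.9401 m/s

0.940 m/s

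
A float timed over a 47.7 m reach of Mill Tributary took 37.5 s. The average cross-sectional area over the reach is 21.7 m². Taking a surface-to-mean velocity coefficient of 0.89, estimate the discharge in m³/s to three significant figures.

24.6 m³/s

v_surface = L / t̄ = 47.7 / 37.5 = 1.272 m/s
v_mean = 0.89 × 1.272 = 1.132 m/s
Q = A × v_mean = 21.7 × 1.132 = 24.57 m³/s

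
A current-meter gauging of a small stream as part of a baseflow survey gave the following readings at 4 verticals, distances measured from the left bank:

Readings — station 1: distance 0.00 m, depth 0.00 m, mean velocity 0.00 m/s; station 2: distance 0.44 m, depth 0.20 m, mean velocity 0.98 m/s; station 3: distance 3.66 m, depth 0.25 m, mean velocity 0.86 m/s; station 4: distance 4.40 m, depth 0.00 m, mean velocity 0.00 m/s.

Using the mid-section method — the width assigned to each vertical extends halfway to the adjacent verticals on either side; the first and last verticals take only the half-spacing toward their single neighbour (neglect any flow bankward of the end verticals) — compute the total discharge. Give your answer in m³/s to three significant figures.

0.784 m³/s

w_2 = (3.66 − 0.00)/2 = 1.83 m; q_2 = 0.98 × 0.20 × 1.83 = 0.3587 m³/s
w_3 = (4.40 − 0.44)/2 = 1.98 m; q_3 = 0.86 × 0.25 × 1.98 = 0.4257 m³/s
Stations 1, 4 contribute zero (depth or velocity is 0).
Q = Σ qᵢ = 0.7844 m³/s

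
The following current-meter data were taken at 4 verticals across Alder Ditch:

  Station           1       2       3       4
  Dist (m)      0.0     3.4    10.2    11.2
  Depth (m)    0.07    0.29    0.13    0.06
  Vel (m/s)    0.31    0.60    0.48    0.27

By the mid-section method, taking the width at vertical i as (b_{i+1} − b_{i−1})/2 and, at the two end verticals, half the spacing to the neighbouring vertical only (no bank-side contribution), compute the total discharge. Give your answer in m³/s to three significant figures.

w_1 = (3.4 − 0.0)/2 = 1.7 m; q_1 = 0.31 × 0.07 × 1.7 = 0.03689 m³/s
w_2 = (10.2 − 0.0)/2 = 5.1 m; q_2 = 0.60 × 0.29 × 5.1 = 0.8874 m³/s
w_3 = (11.2 − 3.4)/2 = 3.9 m; q_3 = 0.48 × 0.13 × 3.9 = 0.2434 m³/s
w_4 = (11.2 − 10.2)/2 = 0.5 m; q_4 = 0.27 × 0.06 × 0.5 = 0.008100 m³/s
Q = Σ qᵢ = 1.176 m³/s

1.18 m³/s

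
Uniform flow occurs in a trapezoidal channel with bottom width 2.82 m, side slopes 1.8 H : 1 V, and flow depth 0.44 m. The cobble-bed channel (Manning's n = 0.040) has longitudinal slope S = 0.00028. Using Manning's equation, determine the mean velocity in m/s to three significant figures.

A = (b + z·y)·y = (2.82 + 1.8×0.44)×0.44 = 1.589 m²
P = b + 2y√(1+z²) = 2.82 + 2×0.44×√(1+1.8²) = 4.632 m
R = A/P = 1.589/4.632 = 0.3431 m
Q = (1/n)·A·R^(2/3)·S^(1/2) = (1/0.040) × 1.589 × 0.3431^(2/3) × 0.00028^(1/2) = 0.3258 m³/s
V = Q/A = 0.3258/1.589 = 0.2050 m/s

0.205 m/s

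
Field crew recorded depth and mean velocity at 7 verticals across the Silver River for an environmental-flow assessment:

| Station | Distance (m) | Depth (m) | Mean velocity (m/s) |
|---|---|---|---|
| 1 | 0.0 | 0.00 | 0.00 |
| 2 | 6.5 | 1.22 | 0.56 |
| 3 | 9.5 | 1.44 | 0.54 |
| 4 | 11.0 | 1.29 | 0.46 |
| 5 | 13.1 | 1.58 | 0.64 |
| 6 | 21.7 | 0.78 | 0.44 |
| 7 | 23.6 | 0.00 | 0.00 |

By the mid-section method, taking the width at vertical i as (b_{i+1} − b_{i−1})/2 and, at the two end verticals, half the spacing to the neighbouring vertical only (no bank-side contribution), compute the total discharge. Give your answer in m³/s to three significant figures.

13.3 m³/s

w_2 = (9.5 − 0.0)/2 = 4.75 m; q_2 = 0.56 × 1.22 × 4.75 = 3.245 m³/s
w_3 = (11.0 − 6.5)/2 = 2.25 m; q_3 = 0.54 × 1.44 × 2.25 = 1.750 m³/s
w_4 = (13.1 − 9.5)/2 = 1.8 m; q_4 = 0.46 × 1.29 × 1.8 = 1.068 m³/s
w_5 = (21.7 − 11.0)/2 = 5.35 m; q_5 = 0.64 × 1.58 × 5.35 = 5.410 m³/s
w_6 = (23.6 − 13.1)/2 = 5.25 m; q_6 = 0.44 × 0.78 × 5.25 = 1.802 m³/s
Stations 1, 7 contribute zero (depth or velocity is 0).
Q = Σ qᵢ = 13.27 m³/s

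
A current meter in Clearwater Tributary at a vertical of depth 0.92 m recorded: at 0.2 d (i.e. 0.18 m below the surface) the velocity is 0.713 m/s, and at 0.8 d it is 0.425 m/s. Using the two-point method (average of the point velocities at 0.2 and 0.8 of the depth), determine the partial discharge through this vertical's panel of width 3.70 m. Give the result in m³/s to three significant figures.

v̄ = (0.713 + 0.425) / 2 = 0.5690 m/s
q = v̄ × d × w = 0.5690 × 0.92 × 3.70 = 1.937 m³/s

1.94 m³/s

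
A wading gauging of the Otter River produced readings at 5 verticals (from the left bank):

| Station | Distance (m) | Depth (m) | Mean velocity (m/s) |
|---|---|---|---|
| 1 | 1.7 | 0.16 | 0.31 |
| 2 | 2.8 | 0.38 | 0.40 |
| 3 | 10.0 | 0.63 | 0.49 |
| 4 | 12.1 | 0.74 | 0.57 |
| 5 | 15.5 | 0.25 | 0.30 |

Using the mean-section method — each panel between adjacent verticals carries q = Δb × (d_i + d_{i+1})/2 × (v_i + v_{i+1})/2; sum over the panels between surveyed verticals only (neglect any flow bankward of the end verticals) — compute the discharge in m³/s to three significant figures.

Panel 1-2: Δb = 1.1 m, d̄ = (0.16+0.38)/2 = 0.27, v̄ = (0.31+0.40)/2 = 0.355 → q = 1.1×0.27×0.355 = 0.1054 m³/s
Panel 2-3: Δb = 7.2 m, d̄ = (0.38+0.63)/2 = 0.505, v̄ = (0.40+0.49)/2 = 0.445 → q = 7.2×0.505×0.445 = 1.618 m³/s
Panel 3-4: Δb = 2.1 m, d̄ = (0.63+0.74)/2 = 0.685, v̄ = (0.49+0.57)/2 = 0.53 → q = 2.1×0.685×0.53 = 0.7624 m³/s
Panel 4-5: Δb = 3.4 m, d̄ = (0.74+0.25)/2 = 0.495, v̄ = (0.57+0.30)/2 = 0.435 → q = 3.4×0.495×0.435 = 0.7321 m³/s
Q = Σ q = 3.218 m³/s

3.22 m³/s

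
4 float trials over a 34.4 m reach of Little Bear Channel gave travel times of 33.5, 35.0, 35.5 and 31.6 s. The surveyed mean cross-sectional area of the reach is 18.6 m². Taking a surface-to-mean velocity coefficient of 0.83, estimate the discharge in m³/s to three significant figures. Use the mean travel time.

15.7 m³/s

t̄ = (33.5 + 35.0 + 35.5 + 31.6) / 4 = 33.9 s
v_surface = L / t̄ = 34.4 / 33.9 = 1.015 m/s
v_mean = 0.83 × 1.015 = 0.8422 m/s
Q = A × v_mean = 18.6 × 0.8422 = 15.67 m³/s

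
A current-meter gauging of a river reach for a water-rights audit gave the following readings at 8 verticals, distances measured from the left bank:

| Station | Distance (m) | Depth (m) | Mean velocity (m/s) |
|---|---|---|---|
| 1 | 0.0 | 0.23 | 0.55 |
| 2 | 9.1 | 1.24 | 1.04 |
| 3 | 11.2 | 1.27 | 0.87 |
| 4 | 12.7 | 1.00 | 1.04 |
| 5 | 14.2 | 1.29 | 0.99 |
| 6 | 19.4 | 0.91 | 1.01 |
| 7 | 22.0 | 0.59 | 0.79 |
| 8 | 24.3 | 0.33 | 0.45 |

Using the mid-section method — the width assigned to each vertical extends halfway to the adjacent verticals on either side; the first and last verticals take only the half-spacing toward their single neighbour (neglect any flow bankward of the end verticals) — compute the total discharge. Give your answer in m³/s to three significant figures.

w_1 = (9.1 − 0.0)/2 = 4.55 m; q_1 = 0.55 × 0.23 × 4.55 = 0.5756 m³/s
w_2 = (11.2 − 0.0)/2 = 5.6 m; q_2 = 1.04 × 1.24 × 5.6 = 7.222 m³/s
w_3 = (12.7 − 9.1)/2 = 1.8 m; q_3 = 0.87 × 1.27 × 1.8 = 1.989 m³/s
w_4 = (14.2 − 11.2)/2 = 1.5 m; q_4 = 1.04 × 1.00 × 1.5 = 1.560 m³/s
w_5 = (19.4 − 12.7)/2 = 3.35 m; q_5 = 0.99 × 1.29 × 3.35 = 4.278 m³/s
w_6 = (22.0 − 14.2)/2 = 3.9 m; q_6 = 1.01 × 0.91 × 3.9 = 3.584 m³/s
w_7 = (24.3 − 19.4)/2 = 2.45 m; q_7 = 0.79 × 0.59 × 2.45 = 1.142 m³/s
w_8 = (24.3 − 22.0)/2 = 1.15 m; q_8 = 0.45 × 0.33 × 1.15 = 0.1708 m³/s
Q = Σ qᵢ = 20.52 m³/s

20.5 m³/s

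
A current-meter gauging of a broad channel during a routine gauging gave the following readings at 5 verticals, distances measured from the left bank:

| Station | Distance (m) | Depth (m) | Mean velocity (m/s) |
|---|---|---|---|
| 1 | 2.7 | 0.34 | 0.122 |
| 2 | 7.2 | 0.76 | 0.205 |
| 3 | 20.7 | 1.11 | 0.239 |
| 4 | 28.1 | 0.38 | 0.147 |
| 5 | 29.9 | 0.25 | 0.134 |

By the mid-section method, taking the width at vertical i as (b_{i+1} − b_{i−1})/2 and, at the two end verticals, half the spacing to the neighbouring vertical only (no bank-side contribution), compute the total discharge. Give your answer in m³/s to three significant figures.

4.55 m³/s

w_1 = (7.2 − 2.7)/2 = 2.25 m; q_1 = 0.122 × 0.34 × 2.25 = 0.09333 m³/s
w_2 = (20.7 − 2.7)/2 = 9 m; q_2 = 0.205 × 0.76 × 9 = 1.402 m³/s
w_3 = (28.1 − 7.2)/2 = 10.45 m; q_3 = 0.239 × 1.11 × 10.45 = 2.772 m³/s
w_4 = (29.9 − 20.7)/2 = 4.6 m; q_4 = 0.147 × 0.38 × 4.6 = 0.2570 m³/s
w_5 = (29.9 − 28.1)/2 = 0.9 m; q_5 = 0.134 × 0.25 × 0.9 = 0.03015 m³/s
Q = Σ qᵢ = 4.555 m³/s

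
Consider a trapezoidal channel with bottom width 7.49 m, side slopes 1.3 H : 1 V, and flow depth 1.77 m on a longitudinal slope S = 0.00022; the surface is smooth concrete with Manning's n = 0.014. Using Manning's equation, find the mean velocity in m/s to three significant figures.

A = (b + z·y)·y = (7.49 + 1.3×1.77)×1.77 = 17.33 m²
P = b + 2y√(1+z²) = 7.49 + 2×1.77×√(1+1.3²) = 13.30 m
R = A/P = 17.33/13.30 = 1.303 m
Q = (1/n)·A·R^(2/3)·S^(1/2) = (1/0.014) × 17.33 × 1.303^(2/3) × 0.00022^(1/2) = 21.91 m³/s
V = Q/A = 21.91/17.33 = 1.264 m/s

1.26 m/s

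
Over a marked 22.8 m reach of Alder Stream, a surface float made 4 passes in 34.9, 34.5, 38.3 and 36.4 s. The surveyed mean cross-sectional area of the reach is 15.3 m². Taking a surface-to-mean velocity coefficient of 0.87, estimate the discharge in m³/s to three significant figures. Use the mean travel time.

8.42 m³/s

t̄ = (34.9 + 34.5 + 38.3 + 36.4) / 4 = 36.025 s
v_surface = L / t̄ = 22.8 / 36.025 = 0.6329 m/s
v_mean = 0.87 × 0.6329 = 0.5506 m/s
Q = A × v_mean = 15.3 × 0.5506 = 8.424 m³/s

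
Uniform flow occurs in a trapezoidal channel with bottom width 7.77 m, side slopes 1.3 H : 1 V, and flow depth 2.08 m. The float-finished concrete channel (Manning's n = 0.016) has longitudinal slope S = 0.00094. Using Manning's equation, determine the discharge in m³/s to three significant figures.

A = (b + z·y)·y = (7.77 + 1.3×2.08)×2.08 = 21.79 m²
P = b + 2y√(1+z²) = 7.77 + 2×2.08×√(1+1.3²) = 14.59 m
R = A/P = 21.79/14.59 = 1.493 m
Q = (1/n)·A·R^(2/3)·S^(1/2) = (1/0.016) × 21.79 × 1.493^(2/3) × 0.00094^(1/2) = 54.53 m³/s

54.5 m³/s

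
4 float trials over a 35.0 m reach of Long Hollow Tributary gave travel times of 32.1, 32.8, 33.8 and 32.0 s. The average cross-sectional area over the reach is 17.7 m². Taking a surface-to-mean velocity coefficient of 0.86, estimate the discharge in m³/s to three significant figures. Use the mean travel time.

t̄ = (32.1 + 32.8 + 33.8 + 32.0) / 4 = 32.675 s
v_surface = L / t̄ = 35.0 / 32.675 = 1.071 m/s
v_mean = 0.86 × 1.071 = 0.9212 m/s
Q = A × v_mean = 17.7 × 0.9212 = 16.31 m³/s

16.3 m³/s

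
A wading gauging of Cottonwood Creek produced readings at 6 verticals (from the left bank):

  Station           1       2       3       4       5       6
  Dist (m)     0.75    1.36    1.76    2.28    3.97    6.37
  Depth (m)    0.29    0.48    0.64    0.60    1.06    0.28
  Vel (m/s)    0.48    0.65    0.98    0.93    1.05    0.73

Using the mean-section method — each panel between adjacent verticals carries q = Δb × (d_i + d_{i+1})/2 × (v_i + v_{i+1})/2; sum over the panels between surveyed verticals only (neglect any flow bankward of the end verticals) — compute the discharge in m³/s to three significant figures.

Panel 1-2: Δb = 0.61 m, d̄ = (0.29+0.48)/2 = 0.385, v̄ = (0.48+0.65)/2 = 0.565 → q = 0.61×0.385×0.565 = 0.1327 m³/s
Panel 2-3: Δb = 0.4 m, d̄ = (0.48+0.64)/2 = 0.56, v̄ = (0.65+0.98)/2 = 0.815 → q = 0.4×0.56×0.815 = 0.1826 m³/s
Panel 3-4: Δb = 0.52 m, d̄ = (0.64+0.60)/2 = 0.62, v̄ = (0.98+0.93)/2 = 0.955 → q = 0.52×0.62×0.955 = 0.3079 m³/s
Panel 4-5: Δb = 1.69 m, d̄ = (0.60+1.06)/2 = 0.83, v̄ = (0.93+1.05)/2 = 0.99 → q = 1.69×0.83×0.99 = 1.389 m³/s
Panel 5-6: Δb = 2.4 m, d̄ = (1.06+0.28)/2 = 0.67, v̄ = (1.05+0.73)/2 = 0.89 → q = 2.4×0.67×0.89 = 1.431 m³/s
Q = Σ q = 3.443 m³/s

3.44 m³/s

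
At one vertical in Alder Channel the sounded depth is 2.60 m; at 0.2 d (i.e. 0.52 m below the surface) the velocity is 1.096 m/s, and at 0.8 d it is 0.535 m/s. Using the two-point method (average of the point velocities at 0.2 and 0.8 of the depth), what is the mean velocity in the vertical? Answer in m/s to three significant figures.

v̄ = (1.096 + 0.535) / 2 = 0.8155 m/s

0.816 m/s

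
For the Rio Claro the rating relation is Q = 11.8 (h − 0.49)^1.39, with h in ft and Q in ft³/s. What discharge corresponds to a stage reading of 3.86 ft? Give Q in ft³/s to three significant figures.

63.9 ft³/s

Q = 11.8 × (3.86 − 0.49)^1.39 = 11.8 × 3.37^1.39 = 63.87 ft³/s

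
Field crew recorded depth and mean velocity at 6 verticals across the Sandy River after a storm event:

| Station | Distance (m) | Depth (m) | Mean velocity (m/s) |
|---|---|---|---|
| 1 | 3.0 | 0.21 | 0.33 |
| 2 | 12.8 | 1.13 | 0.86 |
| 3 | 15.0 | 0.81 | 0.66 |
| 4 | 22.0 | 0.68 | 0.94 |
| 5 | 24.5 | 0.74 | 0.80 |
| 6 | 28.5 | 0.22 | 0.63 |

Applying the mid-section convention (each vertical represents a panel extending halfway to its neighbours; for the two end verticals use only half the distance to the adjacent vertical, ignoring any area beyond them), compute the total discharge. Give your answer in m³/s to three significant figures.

w_1 = (12.8 − 3.0)/2 = 4.9 m; q_1 = 0.33 × 0.21 × 4.9 = 0.3396 m³/s
w_2 = (15.0 − 3.0)/2 = 6 m; q_2 = 0.86 × 1.13 × 6 = 5.831 m³/s
w_3 = (22.0 − 12.8)/2 = 4.6 m; q_3 = 0.66 × 0.81 × 4.6 = 2.459 m³/s
w_4 = (24.5 − 15.0)/2 = 4.75 m; q_4 = 0.94 × 0.68 × 4.75 = 3.036 m³/s
w_5 = (28.5 − 22.0)/2 = 3.25 m; q_5 = 0.80 × 0.74 × 3.25 = 1.924 m³/s
w_6 = (28.5 − 24.5)/2 = 2 m; q_6 = 0.63 × 0.22 × 2 = 0.2772 m³/s
Q = Σ qᵢ = 13.87 m³/s

13.9 m³/s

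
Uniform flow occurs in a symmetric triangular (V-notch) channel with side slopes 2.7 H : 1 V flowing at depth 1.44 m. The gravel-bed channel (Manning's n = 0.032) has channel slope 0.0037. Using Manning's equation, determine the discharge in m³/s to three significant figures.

A = z·y² = 2.7×1.44² = 5.599 m²
P = 2y√(1+z²) = 2×1.44×√(1+2.7²) = 8.292 m
R = A/P = 5.599/8.292 = 0.6752 m
Q = (1/n)·A·R^(2/3)·S^(1/2) = (1/0.032) × 5.599 × 0.6752^(2/3) × 0.0037^(1/2) = 8.191 m³/s

8.19 m³/s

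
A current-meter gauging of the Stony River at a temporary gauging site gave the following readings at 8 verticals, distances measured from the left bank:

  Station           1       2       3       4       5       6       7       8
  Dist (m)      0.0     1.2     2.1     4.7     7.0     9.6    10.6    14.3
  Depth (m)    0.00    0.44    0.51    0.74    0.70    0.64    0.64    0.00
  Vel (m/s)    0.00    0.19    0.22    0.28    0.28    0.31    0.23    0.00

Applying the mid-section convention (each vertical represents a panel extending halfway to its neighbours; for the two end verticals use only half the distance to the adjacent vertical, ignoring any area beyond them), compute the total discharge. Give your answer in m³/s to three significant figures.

1.98 m³/s

w_2 = (2.1 − 0.0)/2 = 1.05 m; q_2 = 0.19 × 0.44 × 1.05 = 0.08778 m³/s
w_3 = (4.7 − 1.2)/2 = 1.75 m; q_3 = 0.22 × 0.51 × 1.75 = 0.1964 m³/s
w_4 = (7.0 − 2.1)/2 = 2.45 m; q_4 = 0.28 × 0.74 × 2.45 = 0.5076 m³/s
w_5 = (9.6 − 4.7)/2 = 2.45 m; q_5 = 0.28 × 0.70 × 2.45 = 0.4802 m³/s
w_6 = (10.6 − 7.0)/2 = 1.8 m; q_6 = 0.31 × 0.64 × 1.8 = 0.3571 m³/s
w_7 = (14.3 − 9.6)/2 = 2.35 m; q_7 = 0.23 × 0.64 × 2.35 = 0.3459 m³/s
Stations 1, 8 contribute zero (depth or velocity is 0).
Q = Σ qᵢ = 1.975 m³/s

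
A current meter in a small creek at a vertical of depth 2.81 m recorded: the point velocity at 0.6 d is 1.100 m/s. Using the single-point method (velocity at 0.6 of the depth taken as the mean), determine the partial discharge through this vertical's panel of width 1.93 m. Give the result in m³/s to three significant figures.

5.97 m³/s

v̄ = v₀.₆ = 1.100 m/s
q = v̄ × d × w = 1.100 × 2.81 × 1.93 = 5.966 m³/s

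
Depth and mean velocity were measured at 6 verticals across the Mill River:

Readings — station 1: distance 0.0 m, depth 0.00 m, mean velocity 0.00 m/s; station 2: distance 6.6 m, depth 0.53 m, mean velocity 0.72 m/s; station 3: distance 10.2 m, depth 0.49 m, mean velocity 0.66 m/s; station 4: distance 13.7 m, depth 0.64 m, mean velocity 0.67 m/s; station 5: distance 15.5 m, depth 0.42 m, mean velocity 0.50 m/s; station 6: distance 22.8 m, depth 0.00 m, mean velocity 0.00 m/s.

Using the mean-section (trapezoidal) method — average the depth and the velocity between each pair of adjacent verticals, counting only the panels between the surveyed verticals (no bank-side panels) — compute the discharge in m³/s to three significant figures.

Panel 1-2: Δb = 6.6 m, d̄ = (0.00+0.53)/2 = 0.265, v̄ = (0.00+0.72)/2 = 0.36 → q = 6.6×0.265×0.36 = 0.6296 m³/s
Panel 2-3: Δb = 3.6 m, d̄ = (0.53+0.49)/2 = 0.51, v̄ = (0.72+0.66)/2 = 0.69 → q = 3.6×0.51×0.69 = 1.267 m³/s
Panel 3-4: Δb = 3.5 m, d̄ = (0.49+0.64)/2 = 0.565, v̄ = (0.66+0.67)/2 = 0.665 → q = 3.5×0.565×0.665 = 1.315 m³/s
Panel 4-5: Δb = 1.8 m, d̄ = (0.64+0.42)/2 = 0.53, v̄ = (0.67+0.50)/2 = 0.585 → q = 1.8×0.53×0.585 = 0.5581 m³/s
Panel 5-6: Δb = 7.3 m, d̄ = (0.42+0.00)/2 = 0.21, v̄ = (0.50+0.00)/2 = 0.25 → q = 7.3×0.21×0.25 = 0.3833 m³/s
Q = Σ q = 4.153 m³/s

4.15 m³/s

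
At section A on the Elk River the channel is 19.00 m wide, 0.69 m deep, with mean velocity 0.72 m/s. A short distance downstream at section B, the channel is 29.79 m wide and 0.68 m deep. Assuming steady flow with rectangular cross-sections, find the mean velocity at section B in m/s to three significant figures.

0.466 m/s

Q = A₁V₁ = (19.00×0.69) × 0.72 = 9.439 m³/s
A₂ = 29.79 × 0.68 = 20.26 m²
V₂ = Q/A₂ = 9.439/20.26 = 0.4660 m/s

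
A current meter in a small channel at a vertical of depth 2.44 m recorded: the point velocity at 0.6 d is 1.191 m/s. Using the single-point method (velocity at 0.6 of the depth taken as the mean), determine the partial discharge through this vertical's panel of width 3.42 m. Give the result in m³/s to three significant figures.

v̄ = v₀.₆ = 1.191 m/s
q = v̄ × d × w = 1.191 × 2.44 × 3.42 = 9.939 m³/s

9.94 m³/s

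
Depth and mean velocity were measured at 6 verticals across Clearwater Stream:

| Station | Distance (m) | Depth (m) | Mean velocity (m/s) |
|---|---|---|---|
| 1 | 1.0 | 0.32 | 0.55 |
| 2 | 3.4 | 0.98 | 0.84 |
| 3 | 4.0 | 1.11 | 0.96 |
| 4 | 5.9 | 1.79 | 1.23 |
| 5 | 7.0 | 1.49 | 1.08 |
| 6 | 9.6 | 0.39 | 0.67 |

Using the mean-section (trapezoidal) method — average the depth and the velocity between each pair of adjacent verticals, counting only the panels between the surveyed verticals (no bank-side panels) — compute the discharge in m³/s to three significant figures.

8.89 m³/s

Panel 1-2: Δb = 2.4 m, d̄ = (0.32+0.98)/2 = 0.65, v̄ = (0.55+0.84)/2 = 0.695 → q = 2.4×0.65×0.695 = 1.084 m³/s
Panel 2-3: Δb = 0.6 m, d̄ = (0.98+1.11)/2 = 1.045, v̄ = (0.84+0.96)/2 = 0.9 → q = 0.6×1.045×0.9 = 0.5643 m³/s
Panel 3-4: Δb = 1.9 m, d̄ = (1.11+1.79)/2 = 1.45, v̄ = (0.96+1.23)/2 = 1.095 → q = 1.9×1.45×1.095 = 3.017 m³/s
Panel 4-5: Δb = 1.1 m, d̄ = (1.79+1.49)/2 = 1.64, v̄ = (1.23+1.08)/2 = 1.155 → q = 1.1×1.64×1.155 = 2.084 m³/s
Panel 5-6: Δb = 2.6 m, d̄ = (1.49+0.39)/2 = 0.94, v̄ = (1.08+0.67)/2 = 0.875 → q = 2.6×0.94×0.875 = 2.139 m³/s
Q = Σ q = 8.887 m³/s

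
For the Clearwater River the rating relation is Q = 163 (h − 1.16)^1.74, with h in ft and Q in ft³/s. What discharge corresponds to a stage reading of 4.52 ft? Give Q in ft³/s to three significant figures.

1340 ft³/s

Q = 163 × (4.52 − 1.16)^1.74 = 163 × 3.36^1.74 = 1343 ft³/s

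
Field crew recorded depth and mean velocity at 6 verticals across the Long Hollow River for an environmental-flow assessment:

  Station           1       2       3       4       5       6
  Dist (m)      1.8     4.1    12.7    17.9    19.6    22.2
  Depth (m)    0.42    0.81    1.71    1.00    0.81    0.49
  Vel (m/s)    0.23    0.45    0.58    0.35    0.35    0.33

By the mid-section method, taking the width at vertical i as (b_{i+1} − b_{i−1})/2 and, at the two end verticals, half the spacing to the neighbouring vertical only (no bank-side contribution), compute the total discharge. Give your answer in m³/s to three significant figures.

11.0 m³/s

w_1 = (4.1 − 1.8)/2 = 1.15 m; q_1 = 0.23 × 0.42 × 1.15 = 0.1111 m³/s
w_2 = (12.7 − 1.8)/2 = 5.45 m; q_2 = 0.45 × 0.81 × 5.45 = 1.987 m³/s
w_3 = (17.9 − 4.1)/2 = 6.9 m; q_3 = 0.58 × 1.71 × 6.9 = 6.843 m³/s
w_4 = (19.6 − 12.7)/2 = 3.45 m; q_4 = 0.35 × 1.00 × 3.45 = 1.208 m³/s
w_5 = (22.2 − 17.9)/2 = 2.15 m; q_5 = 0.35 × 0.81 × 2.15 = 0.6095 m³/s
w_6 = (22.2 − 19.6)/2 = 1.3 m; q_6 = 0.33 × 0.49 × 1.3 = 0.2102 m³/s
Q = Σ qᵢ = 10.97 m³/s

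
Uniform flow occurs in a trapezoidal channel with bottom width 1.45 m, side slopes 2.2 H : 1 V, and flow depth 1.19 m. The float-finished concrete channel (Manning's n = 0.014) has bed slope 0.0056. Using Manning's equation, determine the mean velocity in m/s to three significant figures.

4.10 m/s

A = (b + z·y)·y = (1.45 + 2.2×1.19)×1.19 = 4.841 m²
P = b + 2y√(1+z²) = 1.45 + 2×1.19×√(1+2.2²) = 7.202 m
R = A/P = 4.841/7.202 = 0.6722 m
Q = (1/n)·A·R^(2/3)·S^(1/2) = (1/0.014) × 4.841 × 0.6722^(2/3) × 0.0056^(1/2) = 19.86 m³/s
V = Q/A = 19.86/4.841 = 4.102 m/s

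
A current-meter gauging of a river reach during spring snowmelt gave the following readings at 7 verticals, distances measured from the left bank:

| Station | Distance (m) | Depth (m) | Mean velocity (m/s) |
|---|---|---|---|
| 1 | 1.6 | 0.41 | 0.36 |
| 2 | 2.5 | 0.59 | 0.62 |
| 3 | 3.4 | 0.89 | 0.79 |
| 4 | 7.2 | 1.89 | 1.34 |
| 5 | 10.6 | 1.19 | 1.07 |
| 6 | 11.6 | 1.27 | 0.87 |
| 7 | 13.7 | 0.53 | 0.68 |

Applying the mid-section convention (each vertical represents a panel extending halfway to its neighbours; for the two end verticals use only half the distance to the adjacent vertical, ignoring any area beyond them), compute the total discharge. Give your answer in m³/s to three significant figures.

16.1 m³/s

w_1 = (2.5 − 1.6)/2 = 0.45 m; q_1 = 0.36 × 0.41 × 0.45 = 0.06642 m³/s
w_2 = (3.4 − 1.6)/2 = 0.9 m; q_2 = 0.62 × 0.59 × 0.9 = 0.3292 m³/s
w_3 = (7.2 − 2.5)/2 = 2.35 m; q_3 = 0.79 × 0.89 × 2.35 = 1.652 m³/s
w_4 = (10.6 − 3.4)/2 = 3.6 m; q_4 = 1.34 × 1.89 × 3.6 = 9.117 m³/s
w_5 = (11.6 − 7.2)/2 = 2.2 m; q_5 = 1.07 × 1.19 × 2.2 = 2.801 m³/s
w_6 = (13.7 − 10.6)/2 = 1.55 m; q_6 = 0.87 × 1.27 × 1.55 = 1.713 m³/s
w_7 = (13.7 − 11.6)/2 = 1.05 m; q_7 = 0.68 × 0.53 × 1.05 = 0.3784 m³/s
Q = Σ qᵢ = 16.06 m³/s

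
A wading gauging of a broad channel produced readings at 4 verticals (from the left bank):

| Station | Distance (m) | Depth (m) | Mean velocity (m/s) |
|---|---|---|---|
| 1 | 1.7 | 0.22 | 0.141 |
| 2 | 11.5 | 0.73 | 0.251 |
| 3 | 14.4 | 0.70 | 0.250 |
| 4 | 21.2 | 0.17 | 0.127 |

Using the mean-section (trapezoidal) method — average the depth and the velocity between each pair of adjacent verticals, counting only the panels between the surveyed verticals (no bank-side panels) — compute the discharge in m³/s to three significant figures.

1.99 m³/s

Panel 1-2: Δb = 9.8 m, d̄ = (0.22+0.73)/2 = 0.475, v̄ = (0.141+0.251)/2 = 0.196 → q = 9.8×0.475×0.196 = 0.9124 m³/s
Panel 2-3: Δb = 2.9 m, d̄ = (0.73+0.70)/2 = 0.715, v̄ = (0.251+0.250)/2 = 0.2505 → q = 2.9×0.715×0.2505 = 0.5194 m³/s
Panel 3-4: Δb = 6.8 m, d̄ = (0.70+0.17)/2 = 0.435, v̄ = (0.250+0.127)/2 = 0.1885 → q = 6.8×0.435×0.1885 = 0.5576 m³/s
Q = Σ q = 1.989 m³/s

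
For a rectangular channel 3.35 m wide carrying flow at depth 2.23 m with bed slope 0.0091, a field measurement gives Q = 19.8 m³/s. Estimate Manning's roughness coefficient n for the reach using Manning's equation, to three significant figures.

0.0349

A = b·y = 3.35 × 2.23 = 7.471 m²
P = b + 2y = 3.35 + 2×2.23 = 7.810 m
R = A/P = 7.471/7.810 = 0.9565 m
n = (1/Q)·A·R^(2/3)·S^(1/2) = (1/19.8) × 7.471 × 0.9708 × 0.09539 = 0.03494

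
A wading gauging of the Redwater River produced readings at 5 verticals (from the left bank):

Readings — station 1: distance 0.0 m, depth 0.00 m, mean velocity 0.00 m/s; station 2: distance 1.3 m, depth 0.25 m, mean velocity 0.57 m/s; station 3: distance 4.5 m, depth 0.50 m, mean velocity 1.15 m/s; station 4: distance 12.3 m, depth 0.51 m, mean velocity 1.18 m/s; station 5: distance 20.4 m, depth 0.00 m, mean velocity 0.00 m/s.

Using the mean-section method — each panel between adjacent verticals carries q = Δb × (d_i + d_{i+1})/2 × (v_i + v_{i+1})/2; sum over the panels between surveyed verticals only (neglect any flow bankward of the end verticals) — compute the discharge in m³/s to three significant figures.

6.89 m³/s

Panel 1-2: Δb = 1.3 m, d̄ = (0.00+0.25)/2 = 0.125, v̄ = (0.00+0.57)/2 = 0.285 → q = 1.3×0.125×0.285 = 0.04631 m³/s
Panel 2-3: Δb = 3.2 m, d̄ = (0.25+0.50)/2 = 0.375, v̄ = (0.57+1.15)/2 = 0.86 → q = 3.2×0.375×0.86 = 1.032 m³/s
Panel 3-4: Δb = 7.8 m, d̄ = (0.50+0.51)/2 = 0.505, v̄ = (1.15+1.18)/2 = 1.165 → q = 7.8×0.505×1.165 = 4.589 m³/s
Panel 4-5: Δb = 8.1 m, d̄ = (0.51+0.00)/2 = 0.255, v̄ = (1.18+0.00)/2 = 0.59 → q = 8.1×0.255×0.59 = 1.219 m³/s
Q = Σ q = 6.886 m³/s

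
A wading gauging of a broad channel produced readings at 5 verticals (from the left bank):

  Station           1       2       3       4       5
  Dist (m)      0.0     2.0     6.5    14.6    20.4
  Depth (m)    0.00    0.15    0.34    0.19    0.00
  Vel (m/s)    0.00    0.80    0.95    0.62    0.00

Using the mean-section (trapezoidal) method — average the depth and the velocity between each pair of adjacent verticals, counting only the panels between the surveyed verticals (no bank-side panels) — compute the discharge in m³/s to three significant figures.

Panel 1-2: Δb = 2 m, d̄ = (0.00+0.15)/2 = 0.075, v̄ = (0.00+0.80)/2 = 0.4 → q = 2×0.075×0.4 = 0.06000 m³/s
Panel 2-3: Δb = 4.5 m, d̄ = (0.15+0.34)/2 = 0.245, v̄ = (0.80+0.95)/2 = 0.875 → q = 4.5×0.245×0.875 = 0.9647 m³/s
Panel 3-4: Δb = 8.1 m, d̄ = (0.34+0.19)/2 = 0.265, v̄ = (0.95+0.62)/2 = 0.785 → q = 8.1×0.265×0.785 = 1.685 m³/s
Panel 4-5: Δb = 5.8 m, d̄ = (0.19+0.00)/2 = 0.095, v̄ = (0.62+0.00)/2 = 0.31 → q = 5.8×0.095×0.31 = 0.1708 m³/s
Q = Σ q = 2.881 m³/s

2.88 m³/s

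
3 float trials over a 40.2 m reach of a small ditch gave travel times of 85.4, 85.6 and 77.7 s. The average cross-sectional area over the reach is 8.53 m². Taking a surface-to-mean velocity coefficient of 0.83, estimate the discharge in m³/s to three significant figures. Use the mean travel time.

t̄ = (85.4 + 85.6 + 77.7) / 3 = 82.9 s
v_surface = L / t̄ = 40.2 / 82.9 = 0.4849 m/s
v_mean = 0.83 × 0.4849 = 0.4025 m/s
Q = A × v_mean = 8.53 × 0.4025 = 3.433 m³/s

3.43 m³/s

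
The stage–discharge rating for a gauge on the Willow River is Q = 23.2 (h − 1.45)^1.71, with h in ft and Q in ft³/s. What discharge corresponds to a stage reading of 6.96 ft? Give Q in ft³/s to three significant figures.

429 ft³/s

Q = 23.2 × (6.96 − 1.45)^1.71 = 23.2 × 5.51^1.71 = 429.4 ft³/s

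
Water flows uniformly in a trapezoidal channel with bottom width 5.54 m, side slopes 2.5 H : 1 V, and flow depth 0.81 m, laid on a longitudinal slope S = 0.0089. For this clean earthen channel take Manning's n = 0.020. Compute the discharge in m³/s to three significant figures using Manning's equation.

21.0 m³/s

A = (b + z·y)·y = (5.54 + 2.5×0.81)×0.81 = 6.128 m²
P = b + 2y√(1+z²) = 5.54 + 2×0.81×√(1+2.5²) = 9.902 m
R = A/P = 6.128/9.902 = 0.6188 m
Q = (1/n)·A·R^(2/3)·S^(1/2) = (1/0.020) × 6.128 × 0.6188^(2/3) × 0.0089^(1/2) = 20.99 m³/s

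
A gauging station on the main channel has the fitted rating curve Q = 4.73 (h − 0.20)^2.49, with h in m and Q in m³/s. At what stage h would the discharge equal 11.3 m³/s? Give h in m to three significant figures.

1.62 m

h − h₀ = (Q/C)^(1/b) = (11.3/4.73)^(1/2.49) = 1.419 m
h = 0.20 + 1.419 = 1.619 m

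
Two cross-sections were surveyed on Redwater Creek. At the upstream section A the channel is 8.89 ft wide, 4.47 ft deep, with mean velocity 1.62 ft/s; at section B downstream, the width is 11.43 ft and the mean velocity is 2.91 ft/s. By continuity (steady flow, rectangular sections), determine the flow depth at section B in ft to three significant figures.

1.94 ft

Q = A₁V₁ = (8.89×4.47) × 1.62 = 64.38 ft³/s
d₂ = Q/(b₂ V₂) = 64.38/(11.43×2.91) = 1.935 ft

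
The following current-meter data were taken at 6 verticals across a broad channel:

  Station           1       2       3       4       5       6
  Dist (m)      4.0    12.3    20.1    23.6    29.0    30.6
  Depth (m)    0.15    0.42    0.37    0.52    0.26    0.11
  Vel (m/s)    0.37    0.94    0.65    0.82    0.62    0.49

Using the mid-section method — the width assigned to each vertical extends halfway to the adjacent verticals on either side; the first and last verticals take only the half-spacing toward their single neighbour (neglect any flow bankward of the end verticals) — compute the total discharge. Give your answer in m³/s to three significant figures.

7.27 m³/s

w_1 = (12.3 − 4.0)/2 = 4.15 m; q_1 = 0.37 × 0.15 × 4.15 = 0.2303 m³/s
w_2 = (20.1 − 4.0)/2 = 8.05 m; q_2 = 0.94 × 0.42 × 8.05 = 3.178 m³/s
w_3 = (23.6 − 12.3)/2 = 5.65 m; q_3 = 0.65 × 0.37 × 5.65 = 1.359 m³/s
w_4 = (29.0 − 20.1)/2 = 4.45 m; q_4 = 0.82 × 0.52 × 4.45 = 1.897 m³/s
w_5 = (30.6 − 23.6)/2 = 3.5 m; q_5 = 0.62 × 0.26 × 3.5 = 0.5642 m³/s
w_6 = (30.6 − 29.0)/2 = 0.8 m; q_6 = 0.49 × 0.11 × 0.8 = 0.04312 m³/s
Q = Σ qᵢ = 7.272 m³/s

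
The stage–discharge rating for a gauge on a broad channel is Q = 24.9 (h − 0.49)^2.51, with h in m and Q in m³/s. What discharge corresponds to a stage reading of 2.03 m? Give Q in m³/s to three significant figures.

Q = 24.9 × (2.03 − 0.49)^2.51 = 24.9 × 1.54^2.51 = 73.60 m³/s

73.6 m³/s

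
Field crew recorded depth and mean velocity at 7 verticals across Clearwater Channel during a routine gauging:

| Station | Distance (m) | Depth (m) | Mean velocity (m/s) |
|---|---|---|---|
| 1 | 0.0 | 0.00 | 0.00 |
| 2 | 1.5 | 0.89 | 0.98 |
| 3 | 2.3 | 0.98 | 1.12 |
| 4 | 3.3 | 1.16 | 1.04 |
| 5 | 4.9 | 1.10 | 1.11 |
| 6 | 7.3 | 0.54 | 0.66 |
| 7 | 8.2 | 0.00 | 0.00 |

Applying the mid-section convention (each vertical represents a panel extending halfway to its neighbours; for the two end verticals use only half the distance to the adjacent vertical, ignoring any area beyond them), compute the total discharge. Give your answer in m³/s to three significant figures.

w_2 = (2.3 − 0.0)/2 = 1.15 m; q_2 = 0.98 × 0.89 × 1.15 = 1.003 m³/s
w_3 = (3.3 − 1.5)/2 = 0.9 m; q_3 = 1.12 × 0.98 × 0.9 = 0.9878 m³/s
w_4 = (4.9 − 2.3)/2 = 1.3 m; q_4 = 1.04 × 1.16 × 1.3 = 1.568 m³/s
w_5 = (7.3 − 3.3)/2 = 2 m; q_5 = 1.11 × 1.10 × 2 = 2.442 m³/s
w_6 = (8.2 − 4.9)/2 = 1.65 m; q_6 = 0.66 × 0.54 × 1.65 = 0.5881 m³/s
Stations 1, 7 contribute zero (depth or velocity is 0).
Q = Σ qᵢ = 6.589 m³/s

6.59 m³/s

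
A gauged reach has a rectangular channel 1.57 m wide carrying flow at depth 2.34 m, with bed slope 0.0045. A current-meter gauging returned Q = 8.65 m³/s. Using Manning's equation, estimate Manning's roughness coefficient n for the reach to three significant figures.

A = b·y = 1.57 × 2.34 = 3.674 m²
P = b + 2y = 1.57 + 2×2.34 = 6.250 m
R = A/P = 3.674/6.250 = 0.5878 m
n = (1/Q)·A·R^(2/3)·S^(1/2) = (1/8.65) × 3.674 × 0.7017 × 0.06708 = 0.01999

0.0200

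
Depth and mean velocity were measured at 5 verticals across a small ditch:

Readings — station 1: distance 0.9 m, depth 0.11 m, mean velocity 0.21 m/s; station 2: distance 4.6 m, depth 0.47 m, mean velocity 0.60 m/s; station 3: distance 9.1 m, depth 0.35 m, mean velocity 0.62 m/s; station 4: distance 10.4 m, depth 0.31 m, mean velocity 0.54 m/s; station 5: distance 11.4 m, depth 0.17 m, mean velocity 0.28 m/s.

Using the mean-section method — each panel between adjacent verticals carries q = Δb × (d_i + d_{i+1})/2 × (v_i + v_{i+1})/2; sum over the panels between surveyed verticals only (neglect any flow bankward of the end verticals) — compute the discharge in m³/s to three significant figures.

Panel 1-2: Δb = 3.7 m, d̄ = (0.11+0.47)/2 = 0.29, v̄ = (0.21+0.60)/2 = 0.405 → q = 3.7×0.29×0.405 = 0.4346 m³/s
Panel 2-3: Δb = 4.5 m, d̄ = (0.47+0.35)/2 = 0.41, v̄ = (0.60+0.62)/2 = 0.61 → q = 4.5×0.41×0.61 = 1.125 m³/s
Panel 3-4: Δb = 1.3 m, d̄ = (0.35+0.31)/2 = 0.33, v̄ = (0.62+0.54)/2 = 0.58 → q = 1.3×0.33×0.58 = 0.2488 m³/s
Panel 4-5: Δb = 1 m, d̄ = (0.31+0.17)/2 = 0.24, v̄ = (0.54+0.28)/2 = 0.41 → q = 1×0.24×0.41 = 0.09840 m³/s
Q = Σ q = 1.907 m³/s

1.91 m³/s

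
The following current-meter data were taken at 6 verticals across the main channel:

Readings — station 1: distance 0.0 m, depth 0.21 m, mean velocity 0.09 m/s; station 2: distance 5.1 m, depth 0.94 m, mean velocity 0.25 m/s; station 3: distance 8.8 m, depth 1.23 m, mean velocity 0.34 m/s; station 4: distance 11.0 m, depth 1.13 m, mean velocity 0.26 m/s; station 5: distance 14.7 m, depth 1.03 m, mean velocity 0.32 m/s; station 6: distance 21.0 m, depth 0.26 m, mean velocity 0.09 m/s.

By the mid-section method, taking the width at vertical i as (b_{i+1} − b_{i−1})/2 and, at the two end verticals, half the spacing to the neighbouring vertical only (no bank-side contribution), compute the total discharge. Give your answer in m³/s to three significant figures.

w_1 = (5.1 − 0.0)/2 = 2.55 m; q_1 = 0.09 × 0.21 × 2.55 = 0.04820 m³/s
w_2 = (8.8 − 0.0)/2 = 4.4 m; q_2 = 0.25 × 0.94 × 4.4 = 1.034 m³/s
w_3 = (11.0 − 5.1)/2 = 2.95 m; q_3 = 0.34 × 1.23 × 2.95 = 1.234 m³/s
w_4 = (14.7 − 8.8)/2 = 2.95 m; q_4 = 0.26 × 1.13 × 2.95 = 0.8667 m³/s
w_5 = (21.0 − 11.0)/2 = 5 m; q_5 = 0.32 × 1.03 × 5 = 1.648 m³/s
w_6 = (21.0 − 14.7)/2 = 3.15 m; q_6 = 0.09 × 0.26 × 3.15 = 0.07371 m³/s
Q = Σ qᵢ = 4.904 m³/s

4.90 m³/s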